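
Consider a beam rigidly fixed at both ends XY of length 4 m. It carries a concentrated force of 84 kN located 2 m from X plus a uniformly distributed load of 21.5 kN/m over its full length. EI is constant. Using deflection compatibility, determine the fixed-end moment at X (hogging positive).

Take the two fixed-end moments M_X, M_Y as redundants; the released structure is the simple span XY.
Simple-span end rotations at X and Y under the given loads:
  at X: point load 84 at a = 2: Pab(L + b)/(6LEI) = 84/EI
  at Y: point load 84 at a = 2: Pab(L + a)/(6LEI) = 84/EI
  at X: UDL 21.5: wL³/(24EI) = 57.33/EI
  at Y: UDL 21.5: wL³/(24EI) = 57.33/EI
  θ_X0 = 141.3/EI,  θ_Y0 = 141.3/EI
Flexibility coefficients: a unit moment at one end gives L/(3EI) there and L/(6EI) at the far end, so f₁₁ = f₂₂ = 1.333/EI and f₁₂ = f₂₁ = 0.6667/EI.
Compatibility — zero rotation at each built-in end:
  1.333 M_X + 0.6667 M_Y = 141.3
  0.6667 M_X + 1.333 M_Y = 141.3
Solving the pair gives M_X = 70.67 kN·m and M_Y = 70.67 kN·m (hogging).

M_X = 70.67 kN·m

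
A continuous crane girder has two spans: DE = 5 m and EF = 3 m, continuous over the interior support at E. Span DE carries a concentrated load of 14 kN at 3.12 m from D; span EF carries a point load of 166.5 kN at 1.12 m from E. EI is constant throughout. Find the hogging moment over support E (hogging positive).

Insert a hinge at E; M_E is the redundant, and each span becomes simply supported.
Rotations at E on the released spans (each span's end-slope, ×1/EI):
  span DE: point load 14 at a = 3.12: Pab(L + a)/(6LEI) = 22.23/EI
  span EF: point load 166.5 at a = 1.12: Pab(L + b)/(6LEI) = 95.05/EI
  relative rotation θ_0 = (22.23 + 95.05)/EI = 117.3/EI
A unit hogging moment at E produces rotation L₁/(3EI) + L₂/(3EI) = 2.667/EI.
Compatibility: M_E·(L₁+L₂)/(3EI) = θ_0, giving M_E = 43.98 kN·m (hogging).

M_E = 43.98 kN·m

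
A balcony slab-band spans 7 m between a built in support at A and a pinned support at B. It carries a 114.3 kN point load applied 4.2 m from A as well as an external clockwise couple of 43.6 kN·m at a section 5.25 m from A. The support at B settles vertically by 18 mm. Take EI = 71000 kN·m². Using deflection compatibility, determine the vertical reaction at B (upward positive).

R_B = 46.96 kN

Release the roller at B. Primary structure: cantilever fixed at A.
Primary-structure tip deflection at B by superposition:
  point load 114.3 at a = 4.2: Pa²(3L − a)/(6EI) = 5646/EI
  clockwise couple 43.6 at a = 5.25: M₀a(2L − a)/(2EI) = 1001/EI
  δ_0 = 6647/EI
Tip deflection under a unit load at B: L³/(3EI) = 114.3/EI.
With EI = 71000 kN·m²: δ_0 = 0.093619 m and δ_{BB} = 0.00161 m/kN.
Compatibility — the beam at B must follow the support down by 0.018 m: δ_0 − R_B·δ_{BB} = 0.018, so R_B = (0.093619 − 0.018)/0.00161 = 46.96 kN.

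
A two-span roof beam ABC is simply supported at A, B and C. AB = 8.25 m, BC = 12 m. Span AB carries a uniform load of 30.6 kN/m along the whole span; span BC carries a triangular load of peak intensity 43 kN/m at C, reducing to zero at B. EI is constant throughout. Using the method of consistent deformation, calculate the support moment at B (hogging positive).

M_B = 320.1 kN·m

Insert a hinge at B; M_B is the redundant, and each span becomes simply supported.
End slopes at the hinge B, treating each span as simply supported:
  span AB: UDL 30.6: wL³/(24EI) = 715.9/EI
  span BC: triangular load, peak 43: 7w₀L³/(360EI) = 1445/EI
  relative rotation θ_0 = (715.9 + 1445)/EI = 2161/EI
A unit hogging moment at B produces rotation L₁/(3EI) + L₂/(3EI) = 6.75/EI.
Slope continuity at B: θ_0 = M_B·6.75/EI, so M_B = 2161/6.75 = 320.1 kN·m (hogging).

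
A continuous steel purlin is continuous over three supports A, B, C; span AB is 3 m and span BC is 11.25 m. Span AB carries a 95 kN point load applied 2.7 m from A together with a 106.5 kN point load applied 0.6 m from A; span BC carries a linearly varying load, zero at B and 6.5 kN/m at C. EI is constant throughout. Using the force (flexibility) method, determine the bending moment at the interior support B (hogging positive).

M_B = 49.47 kN·m

Take M_B as the redundant. Released structure: two simple spans AB and BC with a hinge at B.
Discontinuity in slope at B on the released structure — sum the simple-span end rotations:
  span AB: point load 95 at a = 2.7: Pab(L + a)/(6LEI) = 24.37/EI
  span AB: point load 106.5 at a = 0.6: Pab(L + a)/(6LEI) = 30.67/EI
  span BC: triangular load, peak 6.5: 7w₀L³/(360EI) = 180/EI
  relative rotation θ_0 = (55.04 + 180)/EI = 235/EI
A unit hogging moment at B produces rotation L₁/(3EI) + L₂/(3EI) = 4.75/EI.
Slope continuity at B: θ_0 = M_B·4.75/EI, so M_B = 235/4.75 = 49.47 kN·m (hogging).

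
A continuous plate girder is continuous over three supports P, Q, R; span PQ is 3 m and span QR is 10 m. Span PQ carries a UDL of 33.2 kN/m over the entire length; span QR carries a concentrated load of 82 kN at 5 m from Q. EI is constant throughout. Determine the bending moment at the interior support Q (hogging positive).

Insert a hinge at Q; M_Q is the redundant, and each span becomes simply supported.
End slopes at the hinge Q, treating each span as simply supported:
  span PQ: UDL 33.2: wL³/(24EI) = 37.35/EI
  span QR: point load 82 at a = 5: Pab(L + b)/(6LEI) = 512.5/EI
  relative rotation θ_0 = (37.35 + 512.5)/EI = 549.9/EI
A unit hogging moment at Q produces rotation L₁/(3EI) + L₂/(3EI) = 4.333/EI.
Compatibility: M_Q·(L₁+L₂)/(3EI) = θ_0, giving M_Q = 126.9 kN·m (hogging).

M_Q = 126.9 kN·m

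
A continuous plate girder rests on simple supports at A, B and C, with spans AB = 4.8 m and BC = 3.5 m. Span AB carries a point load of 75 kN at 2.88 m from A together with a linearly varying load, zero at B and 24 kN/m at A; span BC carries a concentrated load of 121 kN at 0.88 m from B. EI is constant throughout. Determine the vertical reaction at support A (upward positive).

R_A = 50.06 kN

Take M_B as the redundant. Released structure: two simple spans AB and BC with a hinge at B.
End slopes at the hinge B, treating each span as simply supported:
  span AB: point load 75 at a = 2.88: Pab(L + a)/(6LEI) = 110.6/EI
  span AB: triangular load, peak 24: 7w₀L³/(360EI) = 51.61/EI
  span BC: point load 121 at a = 0.88: Pab(L + b)/(6LEI) = 81.3/EI
  relative rotation θ_0 = (162.2 + 81.3)/EI = 243.5/EI
A unit hogging moment at B produces rotation L₁/(3EI) + L₂/(3EI) = 2.767/EI.
Slope continuity at B: θ_0 = M_B·2.767/EI, so M_B = 243.5/2.767 = 88.01 kN·m (hogging).
Span AB, ΣM about A with M_B applied at B: R_B^{AB}·4.8 = 308.2 + 88.01, so R_B^{AB} = 82.54 kN and R_A = 132.6 − 82.54 = 50.06 kN.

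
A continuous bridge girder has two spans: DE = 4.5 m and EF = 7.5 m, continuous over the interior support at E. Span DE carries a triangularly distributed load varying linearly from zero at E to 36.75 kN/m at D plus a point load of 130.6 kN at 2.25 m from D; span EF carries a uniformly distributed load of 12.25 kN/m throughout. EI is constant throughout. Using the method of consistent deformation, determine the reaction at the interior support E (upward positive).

R_E = 178.4 kN

Insert a hinge at E; M_E is the redundant, and each span becomes simply supported.
Rotations at E on the released spans (each span's end-slope, ×1/EI):
  span DE: triangular load, peak 36.75: 7w₀L³/(360EI) = 65.12/EI
  span DE: point load 130.6 at a = 2.25: Pab(L + a)/(6LEI) = 165.3/EI
  span EF: UDL 12.25: wL³/(24EI) = 215.3/EI
  relative rotation θ_0 = (230.4 + 215.3)/EI = 445.7/EI
A unit hogging moment at E produces rotation L₁/(3EI) + L₂/(3EI) = 4/EI.
Slope continuity at E: θ_0 = M_E·4/EI, so M_E = 445.7/4 = 111.4 kN·m (hogging).
Span DE, ΣM about D with M_E applied at E: R_E^{DE}·4.5 = 417.9 + 111.4, so R_E^{DE} = 117.6 kN and R_D = 213.3 − 117.6 = 95.66 kN.
Span EF, ΣM about F: R_E^{EF}·7.5 = 344.5 + 111.4, so R_E^{EF} = 60.8 kN and R_F = 91.88 − 60.8 = 31.08 kN.
R_E = 117.6 + 60.8 = 178.4 kN.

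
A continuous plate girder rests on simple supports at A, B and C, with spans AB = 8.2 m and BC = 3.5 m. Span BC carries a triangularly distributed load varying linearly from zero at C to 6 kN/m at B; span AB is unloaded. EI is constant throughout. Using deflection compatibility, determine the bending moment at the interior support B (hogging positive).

M_B = 1.466 kN·m

Insert a hinge at B; M_B is the redundant, and each span becomes simply supported.
Discontinuity in slope at B on the released structure — sum the simple-span end rotations:
  span BC: triangular load, peak 6: w₀L³/(45EI) = 5.717/EI
  relative rotation θ_0 = (0 + 5.717)/EI = 5.717/EI
A unit hogging moment at B produces rotation L₁/(3EI) + L₂/(3EI) = 3.9/EI.
Compatibility: M_B·(L₁+L₂)/(3EI) = θ_0, giving M_B = 1.466 kN·m (hogging).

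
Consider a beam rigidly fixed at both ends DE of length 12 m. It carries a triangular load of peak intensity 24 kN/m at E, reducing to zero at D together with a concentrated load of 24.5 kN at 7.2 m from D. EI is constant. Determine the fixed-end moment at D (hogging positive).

Release both end moments; the primary structure is a simply-supported span DE with redundants M_D and M_E.
End rotations of the released simple span under the applied load (×1/EI):
  at D: triangular load, peak 24: 7w₀L³/(360EI) = 806.4/EI
  at E: triangular load, peak 24: w₀L³/(45EI) = 921.6/EI
  at D: point load 24.5 at a = 7.2: Pab(L + b)/(6LEI) = 197.6/EI
  at E: point load 24.5 at a = 7.2: Pab(L + a)/(6LEI) = 225.8/EI
  θ_D0 = 1004/EI,  θ_E0 = 1147/EI
Flexibility coefficients: a unit moment at one end gives L/(3EI) there and L/(6EI) at the far end, so f₁₁ = f₂₂ = 4/EI and f₁₂ = f₂₁ = 2/EI.
Compatibility — zero rotation at each built-in end:
  4 M_D + 2 M_E = 1004
  2 M_D + 4 M_E = 1147
Solving the pair gives M_D = 143.4 kN·m and M_E = 215.1 kN·m (hogging).

M_D = 143.4 kN·m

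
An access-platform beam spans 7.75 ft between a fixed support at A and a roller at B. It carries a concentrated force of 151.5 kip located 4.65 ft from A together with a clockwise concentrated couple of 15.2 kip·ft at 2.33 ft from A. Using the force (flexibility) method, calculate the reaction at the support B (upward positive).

R_B = 66.95 kip

Choose R_B as the redundant. The primary structure is the cantilever fixed at A.
Free-end deflection of the primary structure under the applied loading (downward +):
  point load 151.5 at a = 4.65: Pa²(3L − a)/(6EI) = 10155/EI
  clockwise couple 15.2 at a = 2.33: M₀a(2L − a)/(2EI) = 233.2/EI
  δ_0 = 10388/EI
Flexibility coefficient — unit upward force at B: δ_{BB} = L³/(3EI) = 155.2/EI.
Compatibility at B: δ_0 − R_B·δ_{BB} = 0, so R_B = 10388/155.2 = 66.95 kip.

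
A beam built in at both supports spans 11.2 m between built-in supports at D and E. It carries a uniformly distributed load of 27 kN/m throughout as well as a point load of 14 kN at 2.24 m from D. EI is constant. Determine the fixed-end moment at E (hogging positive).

M_E = 287.3 kN·m

Take the two fixed-end moments M_D, M_E as redundants; the released structure is the simple span DE.
Simple-span end rotations at D and E under the given loads:
  at D: UDL 27: wL³/(24EI) = 1581/EI
  at E: UDL 27: wL³/(24EI) = 1581/EI
  at D: point load 14 at a = 2.24: Pab(L + b)/(6LEI) = 84.3/EI
  at E: point load 14 at a = 2.24: Pab(L + a)/(6LEI) = 56.2/EI
  θ_D0 = 1665/EI,  θ_E0 = 1637/EI
Flexibility coefficients: a unit moment at one end gives L/(3EI) there and L/(6EI) at the far end, so f₁₁ = f₂₂ = 3.733/EI and f₁₂ = f₂₁ = 1.867/EI.
Compatibility — zero rotation at each built-in end:
  3.733 M_D + 1.867 M_E = 1665
  1.867 M_D + 3.733 M_E = 1637
Solving the pair gives M_D = 302.3 kN·m and M_E = 287.3 kN·m (hogging).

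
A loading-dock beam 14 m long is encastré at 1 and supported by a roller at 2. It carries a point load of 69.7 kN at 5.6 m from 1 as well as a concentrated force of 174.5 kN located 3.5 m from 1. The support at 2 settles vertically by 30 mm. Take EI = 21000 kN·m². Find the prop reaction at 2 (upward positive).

R_2 = 28.8 kN

Release the roller at 2. Primary structure: cantilever fixed at 1.
Primary-structure tip deflection at 2 by superposition:
  point load 69.7 at a = 5.6: Pa²(3L − a)/(6EI) = 13260/EI
  point load 174.5 at a = 3.5: Pa²(3L − a)/(6EI) = 13716/EI
  δ_0 = 26977/EI
Tip deflection under a unit load at 2: L³/(3EI) = 914.7/EI.
With EI = 21000 kN·m²: δ_0 = 1.2846 m and δ_{22} = 0.043556 m/kN.
Compatibility — the beam at 2 must follow the support down by 0.03 m: δ_0 − R_2·δ_{22} = 0.03, so R_2 = (1.2846 − 0.03)/0.043556 = 28.8 kN.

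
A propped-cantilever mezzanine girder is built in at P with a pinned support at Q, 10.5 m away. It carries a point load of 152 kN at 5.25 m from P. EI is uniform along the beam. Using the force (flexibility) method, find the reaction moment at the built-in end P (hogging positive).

Remove the prop at Q; the released (primary) structure is a cantilever built in at P.
Primary-structure tip deflection at Q by superposition:
  point load 152 at a = 5.25: Pa²(3L − a)/(6EI) = 18329/EI
Tip deflection under a unit load at Q: L³/(3EI) = 385.9/EI.
Compatibility at Q: δ_0 − R_Q·δ_{QQ} = 0, so R_Q = 18329/385.9 = 47.5 kN.
Moment equilibrium about P: M_P = Σ(load moments about P) − R_Q·L = 798 − 47.5×10.5 = 299.2 kN·m.

M_P = 299.2 kN·m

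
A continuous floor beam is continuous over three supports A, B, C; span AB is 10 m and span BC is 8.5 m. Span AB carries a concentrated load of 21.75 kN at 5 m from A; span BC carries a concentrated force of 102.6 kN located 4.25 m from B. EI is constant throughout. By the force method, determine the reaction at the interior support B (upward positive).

R_B = 83.32 kN

Insert a hinge at B; M_B is the redundant, and each span becomes simply supported.
End slopes at the hinge B, treating each span as simply supported:
  span AB: point load 21.75 at a = 5: Pab(L + a)/(6LEI) = 135.9/EI
  span BC: point load 102.6 at a = 4.25: Pab(L + b)/(6LEI) = 463.3/EI
  relative rotation θ_0 = (135.9 + 463.3)/EI = 599.2/EI
A unit hogging moment at B produces rotation L₁/(3EI) + L₂/(3EI) = 6.167/EI.
Compatibility: M_B·(L₁+L₂)/(3EI) = θ_0, giving M_B = 97.17 kN·m (hogging).
Span AB, ΣM about A with M_B applied at B: R_B^{AB}·10 = 108.8 + 97.17, so R_B^{AB} = 20.59 kN and R_A = 21.75 − 20.59 = 1.158 kN.
Span BC, ΣM about C: R_B^{BC}·8.5 = 436.1 + 97.17, so R_B^{BC} = 62.73 kN and R_C = 102.6 − 62.73 = 39.87 kN.
R_B = 20.59 + 62.73 = 83.32 kN.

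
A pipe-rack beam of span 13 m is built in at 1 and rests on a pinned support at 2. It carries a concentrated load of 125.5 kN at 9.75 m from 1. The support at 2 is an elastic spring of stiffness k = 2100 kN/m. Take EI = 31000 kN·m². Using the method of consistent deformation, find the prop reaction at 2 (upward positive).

Release the roller at 2. Primary structure: cantilever fixed at 1.
Free-end deflection of the primary structure under the applied loading (downward +):
  point load 125.5 at a = 9.75: Pa²(3L − a)/(6EI) = 58160/EI
Flexibility coefficient — unit upward force at 2: δ_{22} = L³/(3EI) = 732.3/EI.
With EI = 31000 kN·m²: δ_0 = 1.8761 m and δ_{22} = 0.023624 m/kN.
Compatibility — the spring shortens by R_2/k under the reaction it provides: δ_0 − R_2·δ_{22} = R_2/k. With 1/k = 0.000476 m/kN, R_2 = δ_0 / (δ_{22} + 1/k) = 1.8761 / (0.023624 + 0.000476) = 77.85 kN.

R_2 = 77.85 kN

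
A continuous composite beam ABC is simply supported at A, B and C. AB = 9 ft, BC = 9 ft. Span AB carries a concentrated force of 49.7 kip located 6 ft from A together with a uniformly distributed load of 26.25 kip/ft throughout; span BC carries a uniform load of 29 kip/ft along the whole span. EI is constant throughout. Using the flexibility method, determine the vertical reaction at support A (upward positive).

Take M_B as the redundant. Released structure: two simple spans AB and BC with a hinge at B.
End slopes at the hinge B, treating each span as simply supported:
  span AB: point load 49.7 at a = 6: Pab(L + a)/(6LEI) = 248.5/EI
  span AB: UDL 26.25: wL³/(24EI) = 797.3/EI
  span BC: UDL 29: wL³/(24EI) = 880.9/EI
  relative rotation θ_0 = (1046 + 880.9)/EI = 1927/EI
A unit hogging moment at B produces rotation L₁/(3EI) + L₂/(3EI) = 6/EI.
Slope continuity at B: θ_0 = M_B·6/EI, so M_B = 1927/6 = 321.1 kip·ft (hogging).
Span AB, ΣM about A with M_B applied at B: R_B^{AB}·9 = 1361 + 321.1, so R_B^{AB} = 186.9 kip and R_A = 285.9 − 186.9 = 99.01 kip.

R_A = 99.01 kip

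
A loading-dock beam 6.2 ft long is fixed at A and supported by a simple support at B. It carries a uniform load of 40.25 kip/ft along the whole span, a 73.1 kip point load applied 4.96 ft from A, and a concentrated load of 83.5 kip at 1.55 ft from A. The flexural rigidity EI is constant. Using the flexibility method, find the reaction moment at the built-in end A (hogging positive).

M_A = 321.8 kip·ft

Take the reaction at B as the redundant and release it; the primary structure is a cantilever fixed at A.
Free-end deflection of the primary structure under the applied loading (downward +):
  UDL 40.25: wL⁴/(8EI) = 7434/EI
  point load 73.1 at a = 4.96: Pa²(3L − a)/(6EI) = 4088/EI
  point load 83.5 at a = 1.55: Pa²(3L − a)/(6EI) = 570.1/EI
  δ_0 = 12093/EI
Flexibility coefficient — unit upward force at B: δ_{BB} = L³/(3EI) = 79.44/EI.
The prop prevents deflection at B: R_B = δ_0/δ_{BB} = 12093/79.44 = 152.2 kip.
Moment equilibrium about A: M_A = Σ(load moments about A) − R_B·L = 1266 − 152.2×6.2 = 321.8 kip·ft.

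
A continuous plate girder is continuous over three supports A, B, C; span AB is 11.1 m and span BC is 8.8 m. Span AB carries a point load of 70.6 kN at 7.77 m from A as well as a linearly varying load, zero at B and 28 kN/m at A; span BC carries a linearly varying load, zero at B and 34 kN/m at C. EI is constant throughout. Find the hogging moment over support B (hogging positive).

Insert a hinge at B; M_B is the redundant, and each span becomes simply supported.
Rotations at B on the released spans (each span's end-slope, ×1/EI):
  span AB: point load 70.6 at a = 7.77: Pab(L + a)/(6LEI) = 517.6/EI
  span AB: triangular load, peak 28: 7w₀L³/(360EI) = 744.6/EI
  span BC: triangular load, peak 34: 7w₀L³/(360EI) = 450.5/EI
  relative rotation θ_0 = (1262 + 450.5)/EI = 1713/EI
A unit hogging moment at B produces rotation L₁/(3EI) + L₂/(3EI) = 6.633/EI.
Slope continuity at B: θ_0 = M_B·6.633/EI, so M_B = 1713/6.633 = 258.2 kN·m (hogging).

M_B = 258.2 kN·m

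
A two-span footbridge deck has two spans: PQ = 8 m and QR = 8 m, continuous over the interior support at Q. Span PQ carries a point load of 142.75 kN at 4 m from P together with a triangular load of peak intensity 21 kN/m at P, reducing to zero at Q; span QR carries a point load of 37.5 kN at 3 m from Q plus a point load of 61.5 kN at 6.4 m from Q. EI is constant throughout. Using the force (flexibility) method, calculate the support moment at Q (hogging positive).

Release continuity at Q by inserting a hinge; the redundant is the internal moment M_Q. The primary structure is two simply-supported spans PQ and QR.
Rotations at Q on the released spans (each span's end-slope, ×1/EI):
  span PQ: point load 142.75 at a = 4: Pab(L + a)/(6LEI) = 571/EI
  span PQ: triangular load, peak 21: 7w₀L³/(360EI) = 209.1/EI
  span QR: point load 37.5 at a = 3: Pab(L + b)/(6LEI) = 152.3/EI
  span QR: point load 61.5 at a = 6.4: Pab(L + b)/(6LEI) = 126/EI
  relative rotation θ_0 = (780.1 + 278.3)/EI = 1058/EI
A unit hogging moment at Q produces rotation L₁/(3EI) + L₂/(3EI) = 5.333/EI.
Compatibility: M_Q·(L₁+L₂)/(3EI) = θ_0, giving M_Q = 198.4 kN·m (hogging).

M_Q = 198.4 kN·m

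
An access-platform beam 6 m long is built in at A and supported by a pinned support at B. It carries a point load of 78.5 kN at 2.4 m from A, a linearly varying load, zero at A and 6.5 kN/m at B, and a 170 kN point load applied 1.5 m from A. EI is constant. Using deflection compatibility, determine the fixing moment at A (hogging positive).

M_A = 271.4 kN·m

Choose R_B as the redundant. The primary structure is the cantilever fixed at A.
Deflection at B on the released cantilever, summing each load's contribution:
  point load 78.5 at a = 2.4: Pa²(3L − a)/(6EI) = 1176/EI
  triangular load, peak 6.5 at the free end: 11w₀L⁴/(120EI) = 772.2/EI
  point load 170 at a = 1.5: Pa²(3L − a)/(6EI) = 1052/EI
  δ_0 = 3000/EI
Flexibility coefficient — unit upward force at B: δ_{BB} = L³/(3EI) = 72/EI.
Compatibility at B: δ_0 − R_B·δ_{BB} = 0, so R_B = 3000/72 = 41.66 kN.
Moment equilibrium about A: M_A = Σ(load moments about A) − R_B·L = 521.4 − 41.66×6 = 271.4 kN·m.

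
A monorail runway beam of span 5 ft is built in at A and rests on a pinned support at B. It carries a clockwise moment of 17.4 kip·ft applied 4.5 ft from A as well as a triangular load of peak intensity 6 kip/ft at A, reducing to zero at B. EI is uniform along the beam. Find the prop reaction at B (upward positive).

Remove the prop at B; the released (primary) structure is a cantilever built in at A.
Deflection at B on the released cantilever, summing each load's contribution:
  clockwise couple 17.4 at a = 4.5: M₀a(2L − a)/(2EI) = 215.3/EI
  triangular load, peak 6 at the fixed end: w₀L⁴/(30EI) = 125/EI
  δ_0 = 340.3/EI
Flexibility coefficient — unit upward force at B: δ_{BB} = L³/(3EI) = 41.67/EI.
Compatibility at B: δ_0 − R_B·δ_{BB} = 0, so R_B = 340.3/41.67 = 8.168 kip.

R_B = 8.168 kip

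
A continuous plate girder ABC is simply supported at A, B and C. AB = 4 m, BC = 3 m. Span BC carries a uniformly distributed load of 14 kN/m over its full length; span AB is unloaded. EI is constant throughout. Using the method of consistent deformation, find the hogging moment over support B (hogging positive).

M_B = 6.75 kN·m

Insert a hinge at B; M_B is the redundant, and each span becomes simply supported.
Rotations at B on the released spans (each span's end-slope, ×1/EI):
  span BC: UDL 14: wL³/(24EI) = 15.75/EI
  relative rotation θ_0 = (0 + 15.75)/EI = 15.75/EI
A unit hogging moment at B produces rotation L₁/(3EI) + L₂/(3EI) = 2.333/EI.
Compatibility: M_B·(L₁+L₂)/(3EI) = θ_0, giving M_B = 6.75 kN·m (hogging).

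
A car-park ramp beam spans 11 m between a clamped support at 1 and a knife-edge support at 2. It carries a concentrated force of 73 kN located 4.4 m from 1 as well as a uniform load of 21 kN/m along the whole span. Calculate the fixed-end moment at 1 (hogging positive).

Remove the prop at 2; the released (primary) structure is a cantilever built in at 1.
Downward deflection at the released point 2 due to the loads:
  point load 73 at a = 4.4: Pa²(3L − a)/(6EI) = 6737/EI
  UDL 21: wL⁴/(8EI) = 38433/EI
  δ_0 = 45169/EI
Flexibility coefficient — unit upward force at 2: δ_{22} = L³/(3EI) = 443.7/EI.
Compatibility at 2: δ_0 − R_2·δ_{22} = 0, so R_2 = 45169/443.7 = 101.8 kN.
Moment equilibrium about 1: M_1 = Σ(load moments about 1) − R_2·L = 1592 − 101.8×11 = 471.8 kN·m.

M_1 = 471.8 kN·m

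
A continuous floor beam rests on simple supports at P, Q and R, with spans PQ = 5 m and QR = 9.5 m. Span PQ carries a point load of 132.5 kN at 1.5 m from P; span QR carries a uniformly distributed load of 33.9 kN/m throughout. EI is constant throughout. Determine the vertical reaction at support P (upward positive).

R_P = 36.4 kN

Take M_Q as the redundant. Released structure: two simple spans PQ and QR with a hinge at Q.
Discontinuity in slope at Q on the released structure — sum the simple-span end rotations:
  span PQ: point load 132.5 at a = 1.5: Pab(L + a)/(6LEI) = 150.7/EI
  span QR: UDL 33.9: wL³/(24EI) = 1211/EI
  relative rotation θ_0 = (150.7 + 1211)/EI = 1362/EI
A unit hogging moment at Q produces rotation L₁/(3EI) + L₂/(3EI) = 4.833/EI.
Compatibility: M_Q·(L₁+L₂)/(3EI) = θ_0, giving M_Q = 281.7 kN·m (hogging).
Span PQ, ΣM about P with M_Q applied at Q: R_Q^{PQ}·5 = 198.8 + 281.7, so R_Q^{PQ} = 96.1 kN and R_P = 132.5 − 96.1 = 36.4 kN.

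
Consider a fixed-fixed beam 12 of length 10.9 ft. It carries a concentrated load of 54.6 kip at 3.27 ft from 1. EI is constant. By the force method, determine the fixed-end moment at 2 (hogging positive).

M_2 = 37.49 kip·ft

Release both end moments; the primary structure is a simply-supported span 12 with redundants M_1 and M_2.
On the primary (simply-supported) span, the end slopes from the loading are:
  at 1: point load 54.6 at a = 3.27: Pab(L + b)/(6LEI) = 386/EI
  at 2: point load 54.6 at a = 3.27: Pab(L + a)/(6LEI) = 295.2/EI
  θ_10 = 386/EI,  θ_20 = 295.2/EI
Flexibility coefficients: a unit moment at one end gives L/(3EI) there and L/(6EI) at the far end, so f₁₁ = f₂₂ = 3.633/EI and f₁₂ = f₂₁ = 1.817/EI.
Compatibility — zero rotation at each built-in end:
  3.633 M_1 + 1.817 M_2 = 386
  1.817 M_1 + 3.633 M_2 = 295.2
Solving the pair gives M_1 = 87.49 kip·ft and M_2 = 37.49 kip·ft (hogging).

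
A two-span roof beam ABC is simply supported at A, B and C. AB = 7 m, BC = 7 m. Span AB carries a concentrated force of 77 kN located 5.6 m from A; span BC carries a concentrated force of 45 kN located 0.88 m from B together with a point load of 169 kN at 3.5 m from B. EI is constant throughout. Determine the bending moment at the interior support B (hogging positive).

Insert a hinge at B; M_B is the redundant, and each span becomes simply supported.
Discontinuity in slope at B on the released structure — sum the simple-span end rotations:
  span AB: point load 77 at a = 5.6: Pab(L + a)/(6LEI) = 181.1/EI
  span BC: point load 45 at a = 0.88: Pab(L + b)/(6LEI) = 75.71/EI
  span BC: point load 169 at a = 3.5: Pab(L + b)/(6LEI) = 517.6/EI
  relative rotation θ_0 = (181.1 + 593.3)/EI = 774.4/EI
A unit hogging moment at B produces rotation L₁/(3EI) + L₂/(3EI) = 4.667/EI.
Slope continuity at B: θ_0 = M_B·4.667/EI, so M_B = 774.4/4.667 = 165.9 kN·m (hogging).

M_B = 165.9 kN·m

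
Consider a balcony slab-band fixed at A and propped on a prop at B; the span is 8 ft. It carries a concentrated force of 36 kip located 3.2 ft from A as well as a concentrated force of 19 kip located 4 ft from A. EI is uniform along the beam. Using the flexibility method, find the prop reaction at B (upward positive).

Release the roller at B. Primary structure: cantilever fixed at A.
Primary-structure tip deflection at B by superposition:
  point load 36 at a = 3.2: Pa²(3L − a)/(6EI) = 1278/EI
  point load 19 at a = 4: Pa²(3L − a)/(6EI) = 1013/EI
  δ_0 = 2291/EI
Tip deflection under a unit load at B: L³/(3EI) = 170.7/EI.
The prop prevents deflection at B: R_B = δ_0/δ_{BB} = 2291/170.7 = 13.43 kip.

R_B = 13.43 kip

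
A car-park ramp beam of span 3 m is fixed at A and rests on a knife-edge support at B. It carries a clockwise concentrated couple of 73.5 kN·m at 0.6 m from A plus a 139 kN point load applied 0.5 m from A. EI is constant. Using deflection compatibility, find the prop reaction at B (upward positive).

R_B = 18.7 kN

Remove the prop at B; the released (primary) structure is a cantilever built in at A.
Downward deflection at the released point B due to the loads:
  clockwise couple 73.5 at a = 0.6: M₀a(2L − a)/(2EI) = 119.1/EI
  point load 139 at a = 0.5: Pa²(3L − a)/(6EI) = 49.23/EI
  δ_0 = 168.3/EI
Tip deflection under a unit load at B: L³/(3EI) = 9/EI.
Compatibility at B: δ_0 − R_B·δ_{BB} = 0, so R_B = 168.3/9 = 18.7 kN.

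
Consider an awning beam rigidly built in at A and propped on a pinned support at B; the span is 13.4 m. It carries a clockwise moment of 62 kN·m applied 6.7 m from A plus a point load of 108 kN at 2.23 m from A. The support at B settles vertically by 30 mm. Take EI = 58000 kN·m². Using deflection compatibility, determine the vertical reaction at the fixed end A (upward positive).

Choose R_B as the redundant. The primary structure is the cantilever fixed at A.
Downward deflection at the released point B due to the loads:
  clockwise couple 62 at a = 6.7: M₀a(2L − a)/(2EI) = 4175/EI
  point load 108 at a = 2.23: Pa²(3L − a)/(6EI) = 3399/EI
  δ_0 = 7574/EI
Tip deflection under a unit load at B: L³/(3EI) = 802/EI.
With EI = 58000 kN·m²: δ_0 = 0.13058 m and δ_{BB} = 0.013828 m/kN.
Compatibility — the beam at B must follow the support down by 0.03 m: δ_0 − R_B·δ_{BB} = 0.03, so R_B = (0.13058 − 0.03)/0.013828 = 7.273 kN.
Vertical equilibrium: R_A = ΣP − R_B = 108 − 7.273 = 100.7 kN.

R_A = 100.7 kN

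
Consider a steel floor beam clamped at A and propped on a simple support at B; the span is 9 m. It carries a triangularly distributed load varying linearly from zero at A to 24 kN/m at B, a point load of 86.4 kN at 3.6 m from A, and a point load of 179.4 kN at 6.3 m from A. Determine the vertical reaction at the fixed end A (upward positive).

R_A = 195.3 kN

Release the roller at B. Primary structure: cantilever fixed at A.
Deflection at B on the released cantilever, summing each load's contribution:
  triangular load, peak 24 at the free end: 11w₀L⁴/(120EI) = 14434/EI
  point load 86.4 at a = 3.6: Pa²(3L − a)/(6EI) = 4367/EI
  point load 179.4 at a = 6.3: Pa²(3L − a)/(6EI) = 24565/EI
  δ_0 = 43367/EI
Flexibility coefficient — unit upward force at B: δ_{BB} = L³/(3EI) = 243/EI.
Compatibility at B: δ_0 − R_B·δ_{BB} = 0, so R_B = 43367/243 = 178.5 kN.
Vertical equilibrium: R_A = ΣP − R_B = 373.8 − 178.5 = 195.3 kN.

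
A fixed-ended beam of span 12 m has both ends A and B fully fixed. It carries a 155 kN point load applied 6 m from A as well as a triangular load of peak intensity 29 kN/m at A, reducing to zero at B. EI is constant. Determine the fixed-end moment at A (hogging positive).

Release both end moments; the primary structure is a simply-supported span AB with redundants M_A and M_B.
End rotations of the released simple span under the applied load (×1/EI):
  at A: point load 155 at a = 6: Pab(L + b)/(6LEI) = 1395/EI
  at B: point load 155 at a = 6: Pab(L + a)/(6LEI) = 1395/EI
  at A: triangular load, peak 29: w₀L³/(45EI) = 1114/EI
  at B: triangular load, peak 29: 7w₀L³/(360EI) = 974.4/EI
  θ_A0 = 2509/EI,  θ_B0 = 2369/EI
Flexibility coefficients: a unit moment at one end gives L/(3EI) there and L/(6EI) at the far end, so f₁₁ = f₂₂ = 4/EI and f₁₂ = f₂₁ = 2/EI.
Compatibility — zero rotation at each built-in end:
  4 M_A + 2 M_B = 2509
  2 M_A + 4 M_B = 2369
Solving the pair gives M_A = 441.3 kN·m and M_B = 371.7 kN·m (hogging).

M_A = 441.3 kN·m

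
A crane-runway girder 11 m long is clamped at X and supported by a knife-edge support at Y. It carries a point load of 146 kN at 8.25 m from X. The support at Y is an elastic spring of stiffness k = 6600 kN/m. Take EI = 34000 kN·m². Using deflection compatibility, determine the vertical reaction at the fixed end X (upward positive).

Take the reaction at Y as the redundant and release it; the primary structure is a cantilever fixed at X.
Primary-structure tip deflection at Y by superposition:
  point load 146 at a = 8.25: Pa²(3L − a)/(6EI) = 40991/EI
Tip deflection under a unit load at Y: L³/(3EI) = 443.7/EI.
With EI = 34000 kN·m²: δ_0 = 1.2056 m and δ_{YY} = 0.013049 m/kN.
Compatibility — the spring shortens by R_Y/k under the reaction it provides: δ_0 − R_Y·δ_{YY} = R_Y/k. With 1/k = 0.000152 m/kN, R_Y = δ_0 / (δ_{YY} + 1/k) = 1.2056 / (0.013049 + 0.000152) = 91.33 kN.
Vertical equilibrium: R_X = ΣP − R_Y = 146 − 91.33 = 54.67 kN.

R_X = 54.67 kN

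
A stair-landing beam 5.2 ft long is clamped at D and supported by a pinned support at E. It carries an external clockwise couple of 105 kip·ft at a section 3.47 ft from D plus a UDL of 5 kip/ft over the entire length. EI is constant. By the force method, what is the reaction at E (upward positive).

R_E = 36.69 kip

Take the reaction at E as the redundant and release it; the primary structure is a cantilever fixed at D.
Downward deflection at the released point E due to the loads:
  clockwise couple 105 at a = 3.47: M₀a(2L − a)/(2EI) = 1262/EI
  UDL 5: wL⁴/(8EI) = 457/EI
  δ_0 = 1719/EI
Flexibility coefficient — unit upward force at E: δ_{EE} = L³/(3EI) = 46.87/EI.
Compatibility at E: δ_0 − R_E·δ_{EE} = 0, so R_E = 1719/46.87 = 36.69 kip.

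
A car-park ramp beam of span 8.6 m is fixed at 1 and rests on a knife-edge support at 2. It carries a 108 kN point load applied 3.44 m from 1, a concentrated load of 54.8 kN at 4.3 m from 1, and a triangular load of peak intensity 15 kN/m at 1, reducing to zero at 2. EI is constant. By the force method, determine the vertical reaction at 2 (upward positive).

Remove the prop at 2; the released (primary) structure is a cantilever built in at 1.
Primary-structure tip deflection at 2 by superposition:
  point load 108 at a = 3.44: Pa²(3L − a)/(6EI) = 4763/EI
  point load 54.8 at a = 4.3: Pa²(3L − a)/(6EI) = 3631/EI
  triangular load, peak 15 at the fixed end: w₀L⁴/(30EI) = 2735/EI
  δ_0 = 11129/EI
Flexibility coefficient — unit upward force at 2: δ_{22} = L³/(3EI) = 212/EI.
The prop prevents deflection at 2: R_2 = δ_0/δ_{22} = 11129/212 = 52.49 kN.

R_2 = 52.49 kN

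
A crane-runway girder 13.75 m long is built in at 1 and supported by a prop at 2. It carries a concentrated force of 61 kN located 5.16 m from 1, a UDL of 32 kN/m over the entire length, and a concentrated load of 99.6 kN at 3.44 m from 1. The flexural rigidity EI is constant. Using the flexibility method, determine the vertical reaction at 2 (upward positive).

R_2 = 184.8 kN

Take the reaction at 2 as the redundant and release it; the primary structure is a cantilever fixed at 1.
Free-end deflection of the primary structure under the applied loading (downward +):
  point load 61 at a = 5.16: Pa²(3L − a)/(6EI) = 9769/EI
  UDL 32: wL⁴/(8EI) = 142979/EI
  point load 99.6 at a = 3.44: Pa²(3L − a)/(6EI) = 7427/EI
  δ_0 = 160175/EI
Tip deflection under a unit load at 2: L³/(3EI) = 866.5/EI.
The prop prevents deflection at 2: R_2 = δ_0/δ_{22} = 160175/866.5 = 184.8 kN.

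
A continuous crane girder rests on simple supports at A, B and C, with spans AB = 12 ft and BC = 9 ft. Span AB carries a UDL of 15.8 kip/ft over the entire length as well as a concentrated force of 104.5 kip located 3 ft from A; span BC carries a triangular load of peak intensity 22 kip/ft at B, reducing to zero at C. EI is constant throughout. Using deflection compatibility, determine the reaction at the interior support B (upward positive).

R_B = 244.8 kip

Take M_B as the redundant. Released structure: two simple spans AB and BC with a hinge at B.
Discontinuity in slope at B on the released structure — sum the simple-span end rotations:
  span AB: UDL 15.8: wL³/(24EI) = 1138/EI
  span AB: point load 104.5 at a = 3: Pab(L + a)/(6LEI) = 587.8/EI
  span BC: triangular load, peak 22: w₀L³/(45EI) = 356.4/EI
  relative rotation θ_0 = (1725 + 356.4)/EI = 2082/EI
A unit hogging moment at B produces rotation L₁/(3EI) + L₂/(3EI) = 7/EI.
Slope continuity at B: θ_0 = M_B·7/EI, so M_B = 2082/7 = 297.4 kip·ft (hogging).
Span AB, ΣM about A with M_B applied at B: R_B^{AB}·12 = 1451 + 297.4, so R_B^{AB} = 145.7 kip and R_A = 294.1 − 145.7 = 148.4 kip.
Span BC, ΣM about C: R_B^{BC}·9 = 594 + 297.4, so R_B^{BC} = 99.04 kip and R_C = 99 − 99.04 = -0.04464 kip.
R_B = 145.7 + 99.04 = 244.8 kip.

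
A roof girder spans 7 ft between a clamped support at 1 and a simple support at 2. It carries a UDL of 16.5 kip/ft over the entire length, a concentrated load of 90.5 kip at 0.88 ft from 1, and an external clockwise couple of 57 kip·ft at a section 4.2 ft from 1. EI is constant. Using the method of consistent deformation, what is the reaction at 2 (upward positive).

R_2 = 55.63 kip

Release the roller at 2. Primary structure: cantilever fixed at 1.
Deflection at 2 on the released cantilever, summing each load's contribution:
  UDL 16.5: wL⁴/(8EI) = 4952/EI
  point load 90.5 at a = 0.88: Pa²(3L − a)/(6EI) = 235/EI
  clockwise couple 57 at a = 4.2: M₀a(2L − a)/(2EI) = 1173/EI
  δ_0 = 6360/EI
Tip deflection under a unit load at 2: L³/(3EI) = 114.3/EI.
The prop prevents deflection at 2: R_2 = δ_0/δ_{22} = 6360/114.3 = 55.63 kip.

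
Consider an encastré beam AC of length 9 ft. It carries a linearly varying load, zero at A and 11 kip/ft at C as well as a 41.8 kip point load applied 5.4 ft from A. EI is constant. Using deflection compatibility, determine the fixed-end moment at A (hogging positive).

Take the two fixed-end moments M_A, M_C as redundants; the released structure is the simple span AC.
On the primary (simply-supported) span, the end slopes from the loading are:
  at A: triangular load, peak 11: 7w₀L³/(360EI) = 155.9/EI
  at C: triangular load, peak 11: w₀L³/(45EI) = 178.2/EI
  at A: point load 41.8 at a = 5.4: Pab(L + b)/(6LEI) = 189.6/EI
  at C: point load 41.8 at a = 5.4: Pab(L + a)/(6LEI) = 216.7/EI
  θ_A0 = 345.5/EI,  θ_C0 = 394.9/EI
Flexibility coefficients: a unit moment at one end gives L/(3EI) there and L/(6EI) at the far end, so f₁₁ = f₂₂ = 3/EI and f₁₂ = f₂₁ = 1.5/EI.
Compatibility — zero rotation at each built-in end:
  3 M_A + 1.5 M_C = 345.5
  1.5 M_A + 3 M_C = 394.9
Solving the pair gives M_A = 65.82 kip·ft and M_C = 98.72 kip·ft (hogging).

M_A = 65.82 kip·ft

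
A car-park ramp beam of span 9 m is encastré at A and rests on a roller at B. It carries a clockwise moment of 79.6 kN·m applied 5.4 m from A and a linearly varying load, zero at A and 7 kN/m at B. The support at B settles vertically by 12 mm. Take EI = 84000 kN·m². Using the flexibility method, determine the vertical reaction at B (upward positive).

R_B = 24.32 kN

Take the reaction at B as the redundant and release it; the primary structure is a cantilever fixed at A.
Deflection at B on the released cantilever, summing each load's contribution:
  clockwise couple 79.6 at a = 5.4: M₀a(2L − a)/(2EI) = 2708/EI
  triangular load, peak 7 at the free end: 11w₀L⁴/(120EI) = 4210/EI
  δ_0 = 6918/EI
Tip deflection under a unit load at B: L³/(3EI) = 243/EI.
With EI = 84000 kN·m²: δ_0 = 0.082357 m and δ_{BB} = 0.002893 m/kN.
Compatibility — the beam at B must follow the support down by 0.012 m: δ_0 − R_B·δ_{BB} = 0.012, so R_B = (0.082357 − 0.012)/0.002893 = 24.32 kN.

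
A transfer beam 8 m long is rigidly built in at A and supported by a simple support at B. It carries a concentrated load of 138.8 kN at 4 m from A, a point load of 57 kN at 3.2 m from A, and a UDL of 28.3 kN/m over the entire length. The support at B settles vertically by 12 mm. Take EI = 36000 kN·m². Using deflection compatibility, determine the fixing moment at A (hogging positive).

M_A = 542.4 kN·m

Take the reaction at B as the redundant and release it; the primary structure is a cantilever fixed at A.
Downward deflection at the released point B due to the loads:
  point load 138.8 at a = 4: Pa²(3L − a)/(6EI) = 7403/EI
  point load 57 at a = 3.2: Pa²(3L − a)/(6EI) = 2023/EI
  UDL 28.3: wL⁴/(8EI) = 14490/EI
  δ_0 = 23916/EI
Flexibility coefficient — unit upward force at B: δ_{BB} = L³/(3EI) = 170.7/EI.
With EI = 36000 kN·m²: δ_0 = 0.66432 m and δ_{BB} = 0.004741 m/kN.
Compatibility — the beam at B must follow the support down by 0.012 m: δ_0 − R_B·δ_{BB} = 0.012, so R_B = (0.66432 − 0.012)/0.004741 = 137.6 kN.
Moment equilibrium about A: M_A = Σ(load moments about A) − R_B·L = 1643 − 137.6×8 = 542.4 kN·m.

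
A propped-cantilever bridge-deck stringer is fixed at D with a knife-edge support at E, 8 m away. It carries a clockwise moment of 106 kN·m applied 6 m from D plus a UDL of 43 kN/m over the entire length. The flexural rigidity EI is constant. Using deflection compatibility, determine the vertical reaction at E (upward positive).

Choose R_E as the redundant. The primary structure is the cantilever fixed at D.
Primary-structure tip deflection at E by superposition:
  clockwise couple 106 at a = 6: M₀a(2L − a)/(2EI) = 3180/EI
  UDL 43: wL⁴/(8EI) = 22016/EI
  δ_0 = 25196/EI
Flexibility coefficient — unit upward force at E: δ_{EE} = L³/(3EI) = 170.7/EI.
The prop prevents deflection at E: R_E = δ_0/δ_{EE} = 25196/170.7 = 147.6 kN.

R_E = 147.6 kN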